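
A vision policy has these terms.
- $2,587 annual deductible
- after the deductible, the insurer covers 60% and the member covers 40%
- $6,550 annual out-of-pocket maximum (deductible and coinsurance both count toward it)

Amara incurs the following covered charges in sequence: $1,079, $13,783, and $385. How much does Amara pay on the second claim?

$5,471

#1 ($1,079): entire amount goes to the deductible. Member owes $1,079 (running OOP $1,079).
#2 ($13,783): deductible takes $1,508, $12,275 remains; member's 40% is $4,910. Deductible plus coinsurance: $1,508 + $4,910 = $6,418. Adding that to $1,079 gives $7,497, past the $6,550 cap; member pays only $6,550 − $1,079 = $5,471.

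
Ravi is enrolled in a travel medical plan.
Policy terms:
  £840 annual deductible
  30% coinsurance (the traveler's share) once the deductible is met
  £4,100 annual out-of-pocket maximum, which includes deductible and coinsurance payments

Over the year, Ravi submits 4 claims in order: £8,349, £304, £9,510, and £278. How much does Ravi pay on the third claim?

£916.10

#1 (£8,349): £840 to deductible, leaving £7,509; 30% of £7,509 = £2,252.70. Traveler pays £3,092.70; OOP now £3,092.70.
#2 (£304): deductible met; 30% of £304 = £91.20. Cost to traveler: £91.20. OOP to date £3,183.90.
#3 (£9,510): 30% coinsurance on £9,510 = £2,853. OOP would hit £6,036.90 > £4,100, so the cap limits the traveler to £4,100 − £3,183.90 = £916.10.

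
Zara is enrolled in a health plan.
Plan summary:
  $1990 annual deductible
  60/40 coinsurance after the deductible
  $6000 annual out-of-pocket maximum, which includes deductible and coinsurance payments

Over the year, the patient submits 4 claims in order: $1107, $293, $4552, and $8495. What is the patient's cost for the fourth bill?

$2425.20

#1 ($1107): all of it applies to the deductible. Patient pays $1107; OOP now $1107.
#2 ($293): entire amount goes to the deductible. Cost to patient: $293. OOP to date $1400.
#3 ($4552): $590 finishes the deductible; $3962 goes to coinsurance; 40% of $3962 = $1584.80. Patient owes $2174.80 (running OOP $3574.80).
#4 ($8495): deductible met; 40% of $8495 = $3398. That would push OOP to $6972.80, over the $6000 cap, so patient pays $6000 − $3574.80 = $2425.20.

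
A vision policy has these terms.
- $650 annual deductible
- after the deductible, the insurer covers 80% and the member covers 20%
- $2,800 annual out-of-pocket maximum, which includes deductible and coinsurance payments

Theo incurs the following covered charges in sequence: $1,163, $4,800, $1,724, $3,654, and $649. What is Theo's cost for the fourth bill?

$730.80

Claim 1 — $1,163: deductible takes $650, $513 remains; coinsurance $513 × 20% = $102.60. Member owes $752.60 (running OOP $752.60).
Claim 2 — $4,800: deductible already satisfied, so member's share is 20% × $4,800 = $960. Member pays $960; OOP now $1,712.60.
Claim 3 — $1,724: 20% coinsurance on $1,724 = $344.80. Member owes $344.80 (running OOP $2,057.40).
Claim 4 — $3,654: deductible already satisfied, so member's share is 20% × $3,654 = $730.80. Member pays $730.80; OOP now $2,788.20.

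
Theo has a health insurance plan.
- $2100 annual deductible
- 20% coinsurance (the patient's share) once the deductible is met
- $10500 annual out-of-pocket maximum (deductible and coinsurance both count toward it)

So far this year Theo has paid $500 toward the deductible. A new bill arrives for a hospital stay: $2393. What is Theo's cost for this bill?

Deductible still to meet: $2100 − $500 = $1600.
After the $1600 deductible portion, $2393 − $1600 = $793 is subject to coinsurance.
Coinsurance: $793 × 20% = $158.60.
Patient responsibility before any cap: $1600 + $158.60 = $1758.60.
Cumulative spending $500 + $1758.60 = $2258.60 stays under the $10500 maximum.

$1758.60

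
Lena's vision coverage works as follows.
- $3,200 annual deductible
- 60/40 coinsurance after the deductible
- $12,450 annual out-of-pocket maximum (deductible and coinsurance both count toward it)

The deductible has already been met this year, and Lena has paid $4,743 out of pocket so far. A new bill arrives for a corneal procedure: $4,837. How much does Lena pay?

$1,934.80

With the deductible met, the entire $4,837 is subject to coinsurance.
Coinsurance: $4,837 × 40% = $1,934.80.
Cumulative spending $4,743 + $1,934.80 = $6,677.80 stays under the $12,450 maximum.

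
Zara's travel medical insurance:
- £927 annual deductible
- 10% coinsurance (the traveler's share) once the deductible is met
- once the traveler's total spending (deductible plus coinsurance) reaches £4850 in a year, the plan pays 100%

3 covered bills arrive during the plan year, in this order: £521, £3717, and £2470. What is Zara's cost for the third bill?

£247

Claim 1 — £521: fully absorbed by the deductible. Traveler pays £521; OOP now £521.
Claim 2 — £3717: deductible takes £406, £3311 remains; coinsurance £3311 × 10% = £331.10. Traveler pays £737.10; OOP now £1258.10.
Claim 3 — £2470: deductible already satisfied, so traveler's share is 10% × £2470 = £247. Traveler owes £247 (running OOP £1505.10).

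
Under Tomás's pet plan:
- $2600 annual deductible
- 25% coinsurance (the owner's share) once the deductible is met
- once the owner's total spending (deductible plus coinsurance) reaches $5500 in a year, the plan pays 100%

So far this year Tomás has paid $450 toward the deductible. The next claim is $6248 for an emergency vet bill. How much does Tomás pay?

Deductible still to meet: $2600 − $450 = $2150.
After the $2150 deductible portion, $6248 − $2150 = $4098 is subject to coinsurance.
Owner's 25% share of $4098 is $1024.50.
That puts the owner's cost at $2150 + $1024.50 = $3174.50 before any cap.
Cumulative spending $450 + $3174.50 = $3624.50 stays under the $5500 maximum.

$3174.50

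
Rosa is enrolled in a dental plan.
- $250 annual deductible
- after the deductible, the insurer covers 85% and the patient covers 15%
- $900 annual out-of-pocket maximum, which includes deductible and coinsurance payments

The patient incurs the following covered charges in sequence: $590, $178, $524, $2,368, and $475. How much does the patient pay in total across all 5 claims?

#1 ($590): deductible takes $250, $340 remains; 15% of $340 = $51. Patient pays $301; OOP now $301.
#2 ($178): deductible already satisfied, so patient's share is 15% × $178 = $26.70. Patient owes $26.70 (running OOP $327.70).
#3 ($524): deductible already satisfied, so patient's share is 15% × $524 = $78.60. Patient owes $78.60 (running OOP $406.30).
#4 ($2,368): deductible already satisfied, so patient's share is 15% × $2,368 = $355.20. Cost to patient: $355.20. OOP to date $761.50.
#5 ($475): deductible met; 15% of $475 = $71.25. Patient owes $71.25 (running OOP $832.75).
Summing the patient's payments: $301 + $26.70 + $78.60 + $355.20 + $71.25 = $832.75.

$832.75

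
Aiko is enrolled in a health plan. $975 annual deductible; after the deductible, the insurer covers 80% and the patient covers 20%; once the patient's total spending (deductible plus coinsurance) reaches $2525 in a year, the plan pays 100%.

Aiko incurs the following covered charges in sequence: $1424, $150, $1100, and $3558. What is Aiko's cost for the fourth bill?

Bill 1, $1424: deductible takes $975, $449 remains; coinsurance $449 × 20% = $89.80. Patient pays $1064.80; OOP now $1064.80.
Bill 2, $150: deductible already satisfied, so patient's share is 20% × $150 = $30. Patient pays $30; OOP now $1094.80.
Bill 3, $1100: 20% coinsurance on $1100 = $220. Cost to patient: $220. OOP to date $1314.80.
Bill 4, $3558: deductible met; 20% of $3558 = $711.60. Patient pays $711.60; OOP now $2026.40.

$711.60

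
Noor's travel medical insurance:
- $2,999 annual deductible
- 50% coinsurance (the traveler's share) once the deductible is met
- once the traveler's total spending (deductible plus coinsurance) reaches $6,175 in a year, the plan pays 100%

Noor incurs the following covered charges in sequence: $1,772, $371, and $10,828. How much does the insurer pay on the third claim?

$6,796

Claim 1 ($1,772): all of it applies to the deductible. Cost to traveler: $1,772. OOP to date $1,772. Insurer: $1,772 − $1,772 = $0.
Claim 2 ($371): fully absorbed by the deductible. Traveler pays $371; OOP now $2,143. Plan pays $371 − $371 = $0.
Claim 3 ($10,828): $856 finishes the deductible; $9,972 goes to coinsurance; traveler's 50% is $4,986. Claim cost before the cap: $856 + $4,986 = $5,842. Adding that to $2,143 gives $7,985, past the $6,175 cap; traveler pays only $6,175 − $2,143 = $4,032. Insurer: $10,828 − $4,032 = $6,796.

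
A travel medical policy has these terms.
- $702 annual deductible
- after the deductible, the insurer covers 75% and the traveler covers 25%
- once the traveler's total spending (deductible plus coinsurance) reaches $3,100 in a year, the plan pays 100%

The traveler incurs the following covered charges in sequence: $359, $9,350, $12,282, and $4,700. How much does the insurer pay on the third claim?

#1 ($359): entire amount goes to the deductible. Traveler owes $359 (running OOP $359). Insurer: $359 − $359 = $0.
#2 ($9,350): $343 finishes the deductible; $9,007 goes to coinsurance; coinsurance $9,007 × 25% = $2,251.75. Traveler pays $2,594.75; OOP now $2,953.75. Insurer: $9,350 − $2,594.75 = $6,755.25.
#3 ($12,282): 25% coinsurance on $12,282 = $3,070.50. OOP would hit $6,024.25 > $3,100, so the cap limits the traveler to $3,100 − $2,953.75 = $146.25. Plan pays $12,282 − $146.25 = $12,135.75.

$12,135.75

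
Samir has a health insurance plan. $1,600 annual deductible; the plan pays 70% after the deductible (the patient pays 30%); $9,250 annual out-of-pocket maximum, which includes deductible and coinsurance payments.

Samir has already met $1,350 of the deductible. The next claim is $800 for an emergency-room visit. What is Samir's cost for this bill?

$415

$1,350 of the $1,600 deductible is already met, leaving $250.
After the $250 deductible portion, $800 − $250 = $550 is subject to coinsurance.
Patient's 30% share of $550 is $165.
That puts the patient's cost at $250 + $165 = $415 before any cap.
Total out-of-pocket so far would be $1,350 + $415 = $1,765, below the $9,250 cap — no reduction.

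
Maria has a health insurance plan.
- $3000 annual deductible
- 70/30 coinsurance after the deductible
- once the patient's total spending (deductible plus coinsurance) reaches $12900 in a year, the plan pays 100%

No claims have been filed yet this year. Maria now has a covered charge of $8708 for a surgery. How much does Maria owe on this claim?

The full $3000 deductible is still open; $3000 of this bill applies to it.
That leaves $8708 − $3000 = $5708 for coinsurance.
Coinsurance: $5708 × 30% = $1712.40.
Patient responsibility before any cap: $3000 + $1712.40 = $4712.40.
Total out-of-pocket so far would be $0 + $4712.40 = $4712.40, below the $12900 cap — no reduction.

$4712.40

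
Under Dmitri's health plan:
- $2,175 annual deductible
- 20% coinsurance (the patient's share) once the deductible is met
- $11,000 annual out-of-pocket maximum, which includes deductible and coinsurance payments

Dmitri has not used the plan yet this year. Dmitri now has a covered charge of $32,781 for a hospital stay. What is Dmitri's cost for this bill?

Nothing has been paid toward the $2,175 deductible, so the first $2,175 of this charge is applied there.
After the $2,175 deductible portion, $32,781 − $2,175 = $30,606 is subject to coinsurance.
Coinsurance: $30,606 × 20% = $6,121.20.
So the patient owes $2,175 + $6,121.20 = $8,296.20 before any cap.
Cumulative spending $0 + $8,296.20 = $8,296.20 stays under the $11,000 maximum.

$8,296.20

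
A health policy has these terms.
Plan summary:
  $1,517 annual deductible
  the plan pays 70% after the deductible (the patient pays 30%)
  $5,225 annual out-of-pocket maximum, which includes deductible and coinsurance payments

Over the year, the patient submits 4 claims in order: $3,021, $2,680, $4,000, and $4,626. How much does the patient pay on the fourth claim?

$1,252.80

Claim 1 — $3,021: $1,517 to deductible, leaving $1,504; 30% of $1,504 = $451.20. Patient owes $1,968.20 (running OOP $1,968.20).
Claim 2 — $2,680: deductible met; 30% of $2,680 = $804. Cost to patient: $804. OOP to date $2,772.20.
Claim 3 — $4,000: 30% coinsurance on $4,000 = $1,200. Patient pays $1,200; OOP now $3,972.20.
Claim 4 — $4,626: deductible already satisfied, so patient's share is 30% × $4,626 = $1,387.80. OOP would hit $5,360 > $5,225, so the cap limits the patient to $5,225 − $3,972.20 = $1,252.80.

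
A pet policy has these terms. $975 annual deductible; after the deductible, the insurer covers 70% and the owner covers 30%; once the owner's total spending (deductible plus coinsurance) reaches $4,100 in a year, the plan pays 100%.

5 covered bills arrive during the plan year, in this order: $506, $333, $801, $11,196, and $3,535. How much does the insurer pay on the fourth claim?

Bill 1, $506: entire amount goes to the deductible. Owner owes $506 (running OOP $506). Insurer: $506 − $506 = $0.
Bill 2, $333: all of it applies to the deductible. Owner pays $333; OOP now $839. Plan pays $333 − $333 = $0.
Bill 3, $801: $136 to deductible, leaving $665; owner's 30% is $199.50. Owner owes $335.50 (running OOP $1,174.50). Insurer: $801 − $335.50 = $465.50.
Bill 4, $11,196: deductible met; 30% of $11,196 = $3,358.80. That would push OOP to $4,533.30, over the $4,100 cap, so owner pays $4,100 − $1,174.50 = $2,925.50. Plan pays $11,196 − $2,925.50 = $8,270.50.

$8,270.50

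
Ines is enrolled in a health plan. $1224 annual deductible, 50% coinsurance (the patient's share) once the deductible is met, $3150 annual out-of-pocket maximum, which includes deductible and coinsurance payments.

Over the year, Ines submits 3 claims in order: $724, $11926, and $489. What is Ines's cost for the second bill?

$2426

Claim 1 ($724): all of it applies to the deductible. Patient owes $724 (running OOP $724).
Claim 2 ($11926): $500 finishes the deductible; $11426 goes to coinsurance; 50% of $11426 = $5713. Deductible plus coinsurance: $500 + $5713 = $6213. OOP would hit $6937 > $3150, so the cap limits the patient to $3150 − $724 = $2426.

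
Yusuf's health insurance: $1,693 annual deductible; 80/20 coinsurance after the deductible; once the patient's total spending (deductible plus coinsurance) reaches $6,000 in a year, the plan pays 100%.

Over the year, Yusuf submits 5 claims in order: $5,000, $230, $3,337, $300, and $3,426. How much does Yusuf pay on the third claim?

#1 ($5,000): deductible takes $1,693, $3,307 remains; coinsurance $3,307 × 20% = $661.40. Patient owes $2,354.40 (running OOP $2,354.40).
#2 ($230): deductible met; 20% of $230 = $46. Patient pays $46; OOP now $2,400.40.
#3 ($3,337): 20% coinsurance on $3,337 = $667.40. Patient owes $667.40 (running OOP $3,067.80).

$667.40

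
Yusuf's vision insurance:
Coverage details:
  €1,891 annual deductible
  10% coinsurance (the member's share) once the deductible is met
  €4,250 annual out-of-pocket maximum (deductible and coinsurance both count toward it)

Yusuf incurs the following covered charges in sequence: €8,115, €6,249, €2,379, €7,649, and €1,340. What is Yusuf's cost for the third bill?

#1 (€8,115): deductible takes €1,891, €6,224 remains; 10% of €6,224 = €622.40. Member pays €2,513.40; OOP now €2,513.40.
#2 (€6,249): 10% coinsurance on €6,249 = €624.90. Member owes €624.90 (running OOP €3,138.30).
#3 (€2,379): deductible already satisfied, so member's share is 10% × €2,379 = €237.90. Cost to member: €237.90. OOP to date €3,376.20.

€237.90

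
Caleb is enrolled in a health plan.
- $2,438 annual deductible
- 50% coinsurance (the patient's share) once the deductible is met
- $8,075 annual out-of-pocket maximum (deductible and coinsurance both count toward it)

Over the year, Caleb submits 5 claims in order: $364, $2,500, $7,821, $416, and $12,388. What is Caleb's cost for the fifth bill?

$1,305.50

Claim 1 — $364: all of it applies to the deductible. Patient owes $364 (running OOP $364).
Claim 2 — $2,500: $2,074 to deductible, leaving $426; coinsurance $426 × 50% = $213. Cost to patient: $2,287. OOP to date $2,651.
Claim 3 — $7,821: 50% coinsurance on $7,821 = $3,910.50. Cost to patient: $3,910.50. OOP to date $6,561.50.
Claim 4 — $416: deductible already satisfied, so patient's share is 50% × $416 = $208. Patient owes $208 (running OOP $6,769.50).
Claim 5 — $12,388: deductible met; 50% of $12,388 = $6,194. OOP would hit $12,963.50 > $8,075, so the cap limits the patient to $8,075 − $6,769.50 = $1,305.50.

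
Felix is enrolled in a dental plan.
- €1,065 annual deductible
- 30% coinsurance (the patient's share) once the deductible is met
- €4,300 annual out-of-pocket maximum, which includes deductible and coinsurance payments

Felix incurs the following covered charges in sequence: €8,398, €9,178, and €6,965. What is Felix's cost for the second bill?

Bill 1, €8,398: €1,065 finishes the deductible; €7,333 goes to coinsurance; coinsurance €7,333 × 30% = €2,199.90. Cost to patient: €3,264.90. OOP to date €3,264.90.
Bill 2, €9,178: deductible met; 30% of €9,178 = €2,753.40. That would push OOP to €6,018.30, over the €4,300 cap, so patient pays €4,300 − €3,264.90 = €1,035.10.

€1,035.10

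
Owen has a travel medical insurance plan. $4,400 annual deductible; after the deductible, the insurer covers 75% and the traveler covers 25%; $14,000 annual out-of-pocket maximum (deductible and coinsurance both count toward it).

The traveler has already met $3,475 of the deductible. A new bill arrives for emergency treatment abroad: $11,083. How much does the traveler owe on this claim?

Remaining deductible: $4,400 − $3,475 = $925.
That leaves $11,083 − $925 = $10,158 for coinsurance.
Traveler's 25% share of $10,158 is $2,539.50.
That puts the traveler's cost at $925 + $2,539.50 = $3,464.50 before any cap.
Cumulative spending $3,475 + $3,464.50 = $6,939.50 stays under the $14,000 maximum.

$3,464.50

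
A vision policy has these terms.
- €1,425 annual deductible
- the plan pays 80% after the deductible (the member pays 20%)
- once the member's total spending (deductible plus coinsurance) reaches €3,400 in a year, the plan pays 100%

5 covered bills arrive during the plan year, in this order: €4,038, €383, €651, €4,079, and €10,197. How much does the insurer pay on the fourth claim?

€3,263.20

#1 (€4,038): deductible takes €1,425, €2,613 remains; 20% of €2,613 = €522.60. Cost to member: €1,947.60. OOP to date €1,947.60. Insurer: €4,038 − €1,947.60 = €2,090.40.
#2 (€383): deductible already satisfied, so member's share is 20% × €383 = €76.60. Cost to member: €76.60. OOP to date €2,024.20. Plan pays €383 − €76.60 = €306.40.
#3 (€651): 20% coinsurance on €651 = €130.20. Member pays €130.20; OOP now €2,154.40. Insurer: €651 − €130.20 = €520.80.
#4 (€4,079): 20% coinsurance on €4,079 = €815.80. Cost to member: €815.80. OOP to date €2,970.20. Insurer: €4,079 − €815.80 = €3,263.20.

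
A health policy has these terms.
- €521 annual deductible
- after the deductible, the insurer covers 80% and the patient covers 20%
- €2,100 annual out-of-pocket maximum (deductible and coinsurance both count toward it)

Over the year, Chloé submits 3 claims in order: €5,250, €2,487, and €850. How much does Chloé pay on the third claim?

€135.80

#1 (€5,250): €521 finishes the deductible; €4,729 goes to coinsurance; coinsurance €4,729 × 20% = €945.80. Patient pays €1,466.80; OOP now €1,466.80.
#2 (€2,487): deductible already satisfied, so patient's share is 20% × €2,487 = €497.40. Patient pays €497.40; OOP now €1,964.20.
#3 (€850): deductible already satisfied, so patient's share is 20% × €850 = €170. That would push OOP to €2,134.20, over the €2,100 cap, so patient pays €2,100 − €1,964.20 = €135.80.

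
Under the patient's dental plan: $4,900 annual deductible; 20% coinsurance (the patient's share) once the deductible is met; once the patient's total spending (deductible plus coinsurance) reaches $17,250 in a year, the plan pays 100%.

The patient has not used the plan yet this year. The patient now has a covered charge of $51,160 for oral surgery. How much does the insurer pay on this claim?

$37,008

The full $4,900 deductible is still open; $4,900 of this bill applies to it.
That leaves $51,160 − $4,900 = $46,260 for coinsurance.
Coinsurance: $46,260 × 20% = $9,252.
So the patient owes $4,900 + $9,252 = $14,152 before any cap.
Year-to-date out-of-pocket becomes $0 + $14,152 = $14,152, still under the $17,250 maximum, so no cap applies.
The insurer covers the remainder: $51,160 − $14,152 = $37,008.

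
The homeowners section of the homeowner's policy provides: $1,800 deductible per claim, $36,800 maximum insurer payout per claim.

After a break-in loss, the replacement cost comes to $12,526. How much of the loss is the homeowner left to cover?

$1,800

After the deductible, $12,526 − $1,800 = $10,726 remains.
$10,726 is within the $36,800 limit, so the insurer pays $10,726.
Homeowner's share is the uncovered remainder: $12,526 − $10,726 = $1,800.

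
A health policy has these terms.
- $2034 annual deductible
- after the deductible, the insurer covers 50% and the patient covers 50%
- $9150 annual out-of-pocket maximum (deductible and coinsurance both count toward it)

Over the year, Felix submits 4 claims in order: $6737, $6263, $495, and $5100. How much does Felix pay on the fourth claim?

Bill 1, $6737: $2034 to deductible, leaving $4703; patient's 50% is $2351.50. Patient owes $4385.50 (running OOP $4385.50).
Bill 2, $6263: 50% coinsurance on $6263 = $3131.50. Patient owes $3131.50 (running OOP $7517).
Bill 3, $495: deductible already satisfied, so patient's share is 50% × $495 = $247.50. Cost to patient: $247.50. OOP to date $7764.50.
Bill 4, $5100: deductible met; 50% of $5100 = $2550. That would push OOP to $10314.50, over the $9150 cap, so patient pays $9150 − $7764.50 = $1385.50.

$1385.50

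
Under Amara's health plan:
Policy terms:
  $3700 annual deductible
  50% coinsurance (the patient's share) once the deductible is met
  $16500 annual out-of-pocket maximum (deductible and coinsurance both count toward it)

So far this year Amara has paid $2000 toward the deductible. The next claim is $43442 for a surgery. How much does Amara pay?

$14500

$2000 of the $3700 deductible is already met, leaving $1700.
That leaves $43442 − $1700 = $41742 for coinsurance.
Patient's 50% share of $41742 is $20871.
That puts the patient's cost at $1700 + $20871 = $22571 before any cap.
Year-to-date out-of-pocket would reach $2000 + $22571 = $24571, above the $16500 maximum, so the patient pays only $16500 − $2000 = $14500.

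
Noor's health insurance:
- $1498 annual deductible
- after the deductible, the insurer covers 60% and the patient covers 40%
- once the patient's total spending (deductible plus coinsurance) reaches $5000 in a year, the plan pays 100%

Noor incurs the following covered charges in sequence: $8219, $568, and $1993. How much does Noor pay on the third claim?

$586.40

Bill 1, $8219: deductible takes $1498, $6721 remains; patient's 40% is $2688.40. Cost to patient: $4186.40. OOP to date $4186.40.
Bill 2, $568: deductible met; 40% of $568 = $227.20. Cost to patient: $227.20. OOP to date $4413.60.
Bill 3, $1993: deductible already satisfied, so patient's share is 40% × $1993 = $797.20. OOP would hit $5210.80 > $5000, so the cap limits the patient to $5000 − $4413.60 = $586.40.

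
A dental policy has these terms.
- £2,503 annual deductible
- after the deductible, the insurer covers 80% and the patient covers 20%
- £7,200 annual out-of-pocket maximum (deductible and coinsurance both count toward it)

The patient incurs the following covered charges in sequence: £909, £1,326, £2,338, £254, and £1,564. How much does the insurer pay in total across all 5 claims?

Bill 1, £909: all of it applies to the deductible. Patient pays £909; OOP now £909. Insurer: £909 − £909 = £0.
Bill 2, £1,326: entire amount goes to the deductible. Cost to patient: £1,326. OOP to date £2,235. Insurer: £1,326 − £1,326 = £0.
Bill 3, £2,338: £268 to deductible, leaving £2,070; patient's 20% is £414. Patient pays £682; OOP now £2,917. Plan pays £2,338 − £682 = £1,656.
Bill 4, £254: deductible already satisfied, so patient's share is 20% × £254 = £50.80. Patient pays £50.80; OOP now £2,967.80. Insurer: £254 − £50.80 = £203.20.
Bill 5, £1,564: 20% coinsurance on £1,564 = £312.80. Cost to patient: £312.80. OOP to date £3,280.60. Insurer: £1,564 − £312.80 = £1,251.20.
Insurer total: £0 + £0 + £1,656 + £203.20 + £1,251.20 = £3,110.40.

£3,110.40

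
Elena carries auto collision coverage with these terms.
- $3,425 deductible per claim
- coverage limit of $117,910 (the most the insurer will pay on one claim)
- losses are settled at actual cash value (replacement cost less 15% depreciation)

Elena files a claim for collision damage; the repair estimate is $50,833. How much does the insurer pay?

At 15% depreciation, ACV = $50,833 − $7,624.95 = $43,208.05.
Less the $3,425 deductible: $43,208.05 − $3,425 = $39,783.05.
$39,783.05 is within the $117,910 limit, so the insurer pays $39,783.05.

$39,783.05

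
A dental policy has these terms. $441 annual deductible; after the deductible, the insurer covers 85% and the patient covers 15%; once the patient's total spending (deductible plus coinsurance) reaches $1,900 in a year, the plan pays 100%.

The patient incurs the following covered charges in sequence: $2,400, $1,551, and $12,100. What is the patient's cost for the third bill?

$932.50

#1 ($2,400): deductible takes $441, $1,959 remains; 15% of $1,959 = $293.85. Patient pays $734.85; OOP now $734.85.
#2 ($1,551): deductible met; 15% of $1,551 = $232.65. Patient owes $232.65 (running OOP $967.50).
#3 ($12,100): deductible met; 15% of $12,100 = $1,815. OOP would hit $2,782.50 > $1,900, so the cap limits the patient to $1,900 − $967.50 = $932.50.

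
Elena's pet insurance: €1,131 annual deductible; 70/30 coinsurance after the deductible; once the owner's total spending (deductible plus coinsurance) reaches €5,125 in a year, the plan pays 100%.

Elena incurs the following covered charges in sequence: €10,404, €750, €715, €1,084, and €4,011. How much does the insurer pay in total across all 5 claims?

€11,839

#1 (€10,404): deductible takes €1,131, €9,273 remains; 30% of €9,273 = €2,781.90. Owner pays €3,912.90; OOP now €3,912.90. Plan pays €10,404 − €3,912.90 = €6,491.10.
#2 (€750): deductible met; 30% of €750 = €225. Cost to owner: €225. OOP to date €4,137.90. Plan pays €750 − €225 = €525.
#3 (€715): 30% coinsurance on €715 = €214.50. Owner owes €214.50 (running OOP €4,352.40). Insurer: €715 − €214.50 = €500.50.
#4 (€1,084): 30% coinsurance on €1,084 = €325.20. Cost to owner: €325.20. OOP to date €4,677.60. Plan pays €1,084 − €325.20 = €758.80.
#5 (€4,011): 30% coinsurance on €4,011 = €1,203.30. OOP would hit €5,880.90 > €5,125, so the cap limits the owner to €5,125 − €4,677.60 = €447.40. Plan pays €4,011 − €447.40 = €3,563.60.
Insurer total: €6,491.10 + €525 + €500.50 + €758.80 + €3,563.60 = €11,839.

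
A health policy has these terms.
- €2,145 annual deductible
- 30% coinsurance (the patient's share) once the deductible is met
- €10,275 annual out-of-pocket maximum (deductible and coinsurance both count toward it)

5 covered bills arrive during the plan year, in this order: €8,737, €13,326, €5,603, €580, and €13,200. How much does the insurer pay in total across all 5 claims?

€31,171

Claim 1 (€8,737): deductible takes €2,145, €6,592 remains; coinsurance €6,592 × 30% = €1,977.60. Patient pays €4,122.60; OOP now €4,122.60. Insurer: €8,737 − €4,122.60 = €4,614.40.
Claim 2 (€13,326): deductible met; 30% of €13,326 = €3,997.80. Patient owes €3,997.80 (running OOP €8,120.40). Plan pays €13,326 − €3,997.80 = €9,328.20.
Claim 3 (€5,603): 30% coinsurance on €5,603 = €1,680.90. Cost to patient: €1,680.90. OOP to date €9,801.30. Insurer: €5,603 − €1,680.90 = €3,922.10.
Claim 4 (€580): deductible already satisfied, so patient's share is 30% × €580 = €174. Patient pays €174; OOP now €9,975.30. Plan pays €580 − €174 = €406.
Claim 5 (€13,200): deductible met; 30% of €13,200 = €3,960. OOP would hit €13,935.30 > €10,275, so the cap limits the patient to €10,275 − €9,975.30 = €299.70. Insurer: €13,200 − €299.70 = €12,900.30.
Insurer total: €4,614.40 + €9,328.20 + €3,922.10 + €406 + €12,900.30 = €31,171.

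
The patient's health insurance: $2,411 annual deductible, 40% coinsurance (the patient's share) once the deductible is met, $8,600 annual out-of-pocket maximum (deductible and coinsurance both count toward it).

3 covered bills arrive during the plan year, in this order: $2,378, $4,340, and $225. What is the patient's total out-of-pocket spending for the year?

$4,223.80

Bill 1, $2,378: fully absorbed by the deductible. Cost to patient: $2,378. OOP to date $2,378.
Bill 2, $4,340: deductible takes $33, $4,307 remains; 40% of $4,307 = $1,722.80. Patient owes $1,755.80 (running OOP $4,133.80).
Bill 3, $225: 40% coinsurance on $225 = $90. Patient pays $90; OOP now $4,223.80.
Total paid by the patient: $2,378 + $1,755.80 + $90 = $4,223.80.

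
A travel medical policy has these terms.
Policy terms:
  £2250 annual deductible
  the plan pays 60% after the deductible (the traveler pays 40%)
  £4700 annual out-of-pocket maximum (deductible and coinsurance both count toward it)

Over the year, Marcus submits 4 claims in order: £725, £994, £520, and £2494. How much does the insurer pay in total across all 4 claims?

Claim 1 (£725): fully absorbed by the deductible. Cost to traveler: £725. OOP to date £725. Insurer: £725 − £725 = £0.
Claim 2 (£994): entire amount goes to the deductible. Traveler owes £994 (running OOP £1719). Insurer: £994 − £994 = £0.
Claim 3 (£520): entire amount goes to the deductible. Traveler pays £520; OOP now £2239. Insurer: £520 − £520 = £0.
Claim 4 (£2494): £11 to deductible, leaving £2483; 40% of £2483 = £993.20. Traveler owes £1004.20 (running OOP £3243.20). Insurer: £2494 − £1004.20 = £1489.80.
Insurer total = bills − traveler's total = £4733 − £3243.20 = £1489.80.

£1489.80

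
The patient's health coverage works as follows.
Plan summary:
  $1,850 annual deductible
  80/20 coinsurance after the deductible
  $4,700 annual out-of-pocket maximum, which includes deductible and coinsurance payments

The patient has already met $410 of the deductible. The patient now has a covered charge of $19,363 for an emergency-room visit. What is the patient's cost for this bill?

$410 of the $1,850 deductible is already met, leaving $1,440.
That leaves $19,363 − $1,440 = $17,923 for coinsurance.
20% of $17,923 = $3,584.60 falls to the patient.
So the patient owes $1,440 + $3,584.60 = $5,024.60 before any cap.
Adding $5,024.60 to the $410 already spent would give $5,434.60, which exceeds the $4,700 cap; the patient pays just $4,700 − $410 = $4,290.

$4,290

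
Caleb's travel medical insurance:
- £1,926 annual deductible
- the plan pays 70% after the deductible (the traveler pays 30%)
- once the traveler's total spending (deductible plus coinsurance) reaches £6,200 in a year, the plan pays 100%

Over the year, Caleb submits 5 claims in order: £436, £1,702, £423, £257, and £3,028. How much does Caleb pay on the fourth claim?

#1 (£436): entire amount goes to the deductible. Cost to traveler: £436. OOP to date £436.
#2 (£1,702): £1,490 to deductible, leaving £212; 30% of £212 = £63.60. Cost to traveler: £1,553.60. OOP to date £1,989.60.
#3 (£423): deductible already satisfied, so traveler's share is 30% × £423 = £126.90. Traveler owes £126.90 (running OOP £2,116.50).
#4 (£257): 30% coinsurance on £257 = £77.10. Traveler owes £77.10 (running OOP £2,193.60).

£77.10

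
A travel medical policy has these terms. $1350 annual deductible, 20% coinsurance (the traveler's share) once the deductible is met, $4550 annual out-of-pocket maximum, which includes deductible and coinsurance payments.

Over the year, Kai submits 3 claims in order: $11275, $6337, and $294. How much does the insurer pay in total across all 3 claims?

#1 ($11275): $1350 finishes the deductible; $9925 goes to coinsurance; coinsurance $9925 × 20% = $1985. Cost to traveler: $3335. OOP to date $3335. Insurer: $11275 − $3335 = $7940.
#2 ($6337): deductible met; 20% of $6337 = $1267.40. That would push OOP to $4602.40, over the $4550 cap, so traveler pays $4550 − $3335 = $1215. Insurer: $6337 − $1215 = $5122.
#3 ($294): 20% coinsurance on $294 = $58.80. OOP would hit $4608.80 > $4550, so the cap limits the traveler to $4550 − $4550 = $0. Plan pays $294 − $0 = $294.
Insurer total = bills − traveler's total = $17906 − $4550 = $13356.

$13356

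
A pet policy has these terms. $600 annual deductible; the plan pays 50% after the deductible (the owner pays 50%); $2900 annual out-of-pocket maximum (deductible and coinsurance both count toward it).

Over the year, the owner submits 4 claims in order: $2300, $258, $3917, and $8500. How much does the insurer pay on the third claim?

Claim 1 ($2300): $600 to deductible, leaving $1700; 50% of $1700 = $850. Cost to owner: $1450. OOP to date $1450. Insurer: $2300 − $1450 = $850.
Claim 2 ($258): 50% coinsurance on $258 = $129. Owner owes $129 (running OOP $1579). Insurer: $258 − $129 = $129.
Claim 3 ($3917): deductible already satisfied, so owner's share is 50% × $3917 = $1958.50. OOP would hit $3537.50 > $2900, so the cap limits the owner to $2900 − $1579 = $1321. Plan pays $3917 − $1321 = $2596.

$2596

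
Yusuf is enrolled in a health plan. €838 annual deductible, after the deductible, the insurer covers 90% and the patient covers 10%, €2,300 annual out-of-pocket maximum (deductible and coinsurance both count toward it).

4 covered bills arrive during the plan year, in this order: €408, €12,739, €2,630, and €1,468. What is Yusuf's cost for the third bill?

€231.10

#1 (€408): fully absorbed by the deductible. Cost to patient: €408. OOP to date €408.
#2 (€12,739): €430 to deductible, leaving €12,309; 10% of €12,309 = €1,230.90. Patient owes €1,660.90 (running OOP €2,068.90).
#3 (€2,630): deductible met; 10% of €2,630 = €263. Adding that to €2,068.90 gives €2,331.90, past the €2,300 cap; patient pays only €2,300 − €2,068.90 = €231.10.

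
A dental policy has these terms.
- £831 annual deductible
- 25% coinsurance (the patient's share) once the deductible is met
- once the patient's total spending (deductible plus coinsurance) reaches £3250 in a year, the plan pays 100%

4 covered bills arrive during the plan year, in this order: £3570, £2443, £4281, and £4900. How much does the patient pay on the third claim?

#1 (£3570): £831 finishes the deductible; £2739 goes to coinsurance; patient's 25% is £684.75. Patient owes £1515.75 (running OOP £1515.75).
#2 (£2443): deductible already satisfied, so patient's share is 25% × £2443 = £610.75. Patient pays £610.75; OOP now £2126.50.
#3 (£4281): deductible met; 25% of £4281 = £1070.25. Patient owes £1070.25 (running OOP £3196.75).

£1070.25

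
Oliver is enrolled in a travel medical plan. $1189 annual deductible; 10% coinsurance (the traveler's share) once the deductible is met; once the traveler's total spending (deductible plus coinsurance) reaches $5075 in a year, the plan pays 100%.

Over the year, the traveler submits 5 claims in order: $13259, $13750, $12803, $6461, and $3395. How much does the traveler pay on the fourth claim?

Claim 1 ($13259): $1189 to deductible, leaving $12070; traveler's 10% is $1207. Cost to traveler: $2396. OOP to date $2396.
Claim 2 ($13750): deductible already satisfied, so traveler's share is 10% × $13750 = $1375. Traveler owes $1375 (running OOP $3771).
Claim 3 ($12803): 10% coinsurance on $12803 = $1280.30. Cost to traveler: $1280.30. OOP to date $5051.30.
Claim 4 ($6461): 10% coinsurance on $6461 = $646.10. OOP would hit $5697.40 > $5075, so the cap limits the traveler to $5075 − $5051.30 = $23.70.

$23.70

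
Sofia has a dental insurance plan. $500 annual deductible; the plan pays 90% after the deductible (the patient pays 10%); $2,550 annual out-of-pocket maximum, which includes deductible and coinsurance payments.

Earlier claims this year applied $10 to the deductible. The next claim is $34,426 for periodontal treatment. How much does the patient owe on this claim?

$2,540

$10 of the $500 deductible is already met, leaving $490.
The remaining $33,936 (= $34,426 − $490) moves to coinsurance.
10% of $33,936 = $3,393.60 falls to the patient.
So the patient owes $490 + $3,393.60 = $3,883.60 before any cap.
Year-to-date out-of-pocket would reach $10 + $3,883.60 = $3,893.60, above the $2,550 maximum, so the patient pays only $2,550 − $10 = $2,540.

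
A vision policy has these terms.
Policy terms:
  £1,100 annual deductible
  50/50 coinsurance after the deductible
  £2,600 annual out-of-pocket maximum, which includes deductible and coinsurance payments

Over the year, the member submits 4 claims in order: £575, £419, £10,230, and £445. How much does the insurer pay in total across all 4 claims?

Claim 1 (£575): fully absorbed by the deductible. Member pays £575; OOP now £575. Insurer: £575 − £575 = £0.
Claim 2 (£419): fully absorbed by the deductible. Cost to member: £419. OOP to date £994. Plan pays £419 − £419 = £0.
Claim 3 (£10,230): £106 to deductible, leaving £10,124; 50% of £10,124 = £5,062. Deductible plus coinsurance: £106 + £5,062 = £5,168. That would push OOP to £6,162, over the £2,600 cap, so member pays £2,600 − £994 = £1,606. Insurer: £10,230 − £1,606 = £8,624.
Claim 4 (£445): 50% coinsurance on £445 = £222.50. OOP would hit £2,822.50 > £2,600, so the cap limits the member to £2,600 − £2,600 = £0. Insurer: £445 − £0 = £445.
Insurer total: £0 + £0 + £8,624 + £445 = £9,069.

£9,069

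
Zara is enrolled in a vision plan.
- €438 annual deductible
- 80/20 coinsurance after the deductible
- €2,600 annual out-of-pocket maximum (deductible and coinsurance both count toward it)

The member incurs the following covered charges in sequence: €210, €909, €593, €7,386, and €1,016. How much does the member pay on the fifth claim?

€203.20

Claim 1 (€210): all of it applies to the deductible. Member pays €210; OOP now €210.
Claim 2 (€909): deductible takes €228, €681 remains; member's 20% is €136.20. Member pays €364.20; OOP now €574.20.
Claim 3 (€593): 20% coinsurance on €593 = €118.60. Member owes €118.60 (running OOP €692.80).
Claim 4 (€7,386): deductible already satisfied, so member's share is 20% × €7,386 = €1,477.20. Member pays €1,477.20; OOP now €2,170.
Claim 5 (€1,016): deductible met; 20% of €1,016 = €203.20. Member owes €203.20 (running OOP €2,373.20).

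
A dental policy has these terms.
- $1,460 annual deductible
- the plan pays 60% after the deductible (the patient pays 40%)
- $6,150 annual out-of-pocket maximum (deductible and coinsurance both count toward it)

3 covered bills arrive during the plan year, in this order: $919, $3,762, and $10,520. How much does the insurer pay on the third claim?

Claim 1 — $919: entire amount goes to the deductible. Patient pays $919; OOP now $919. Plan pays $919 − $919 = $0.
Claim 2 — $3,762: $541 to deductible, leaving $3,221; patient's 40% is $1,288.40. Cost to patient: $1,829.40. OOP to date $2,748.40. Insurer: $3,762 − $1,829.40 = $1,932.60.
Claim 3 — $10,520: 40% coinsurance on $10,520 = $4,208. Adding that to $2,748.40 gives $6,956.40, past the $6,150 cap; patient pays only $6,150 − $2,748.40 = $3,401.60. Plan pays $10,520 − $3,401.60 = $7,118.40.

$7,118.40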